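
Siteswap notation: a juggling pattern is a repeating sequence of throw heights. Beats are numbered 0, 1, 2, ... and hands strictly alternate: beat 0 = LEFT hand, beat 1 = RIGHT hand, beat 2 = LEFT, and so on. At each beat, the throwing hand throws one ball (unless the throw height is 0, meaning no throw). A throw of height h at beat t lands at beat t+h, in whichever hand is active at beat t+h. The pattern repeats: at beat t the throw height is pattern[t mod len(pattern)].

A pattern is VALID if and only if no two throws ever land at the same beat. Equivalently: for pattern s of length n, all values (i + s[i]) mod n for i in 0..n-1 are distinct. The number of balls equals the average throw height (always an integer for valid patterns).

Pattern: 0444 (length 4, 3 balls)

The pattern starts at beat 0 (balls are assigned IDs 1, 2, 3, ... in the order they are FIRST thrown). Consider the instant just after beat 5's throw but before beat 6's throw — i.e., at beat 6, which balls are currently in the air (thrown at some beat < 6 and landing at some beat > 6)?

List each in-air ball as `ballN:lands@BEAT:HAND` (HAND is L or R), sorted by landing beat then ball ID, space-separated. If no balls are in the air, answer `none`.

Beat 1 (R): throw ball1 h=4 -> lands@5:R; in-air after throw: [b1@5:R]
Beat 2 (L): throw ball2 h=4 -> lands@6:L; in-air after throw: [b1@5:R b2@6:L]
Beat 3 (R): throw ball3 h=4 -> lands@7:R; in-air after throw: [b1@5:R b2@6:L b3@7:R]
Beat 5 (R): throw ball1 h=4 -> lands@9:R; in-air after throw: [b2@6:L b3@7:R b1@9:R]
Beat 6 (L): throw ball2 h=4 -> lands@10:L; in-air after throw: [b3@7:R b1@9:R b2@10:L]

Answer: ball3:lands@7:R ball1:lands@9:R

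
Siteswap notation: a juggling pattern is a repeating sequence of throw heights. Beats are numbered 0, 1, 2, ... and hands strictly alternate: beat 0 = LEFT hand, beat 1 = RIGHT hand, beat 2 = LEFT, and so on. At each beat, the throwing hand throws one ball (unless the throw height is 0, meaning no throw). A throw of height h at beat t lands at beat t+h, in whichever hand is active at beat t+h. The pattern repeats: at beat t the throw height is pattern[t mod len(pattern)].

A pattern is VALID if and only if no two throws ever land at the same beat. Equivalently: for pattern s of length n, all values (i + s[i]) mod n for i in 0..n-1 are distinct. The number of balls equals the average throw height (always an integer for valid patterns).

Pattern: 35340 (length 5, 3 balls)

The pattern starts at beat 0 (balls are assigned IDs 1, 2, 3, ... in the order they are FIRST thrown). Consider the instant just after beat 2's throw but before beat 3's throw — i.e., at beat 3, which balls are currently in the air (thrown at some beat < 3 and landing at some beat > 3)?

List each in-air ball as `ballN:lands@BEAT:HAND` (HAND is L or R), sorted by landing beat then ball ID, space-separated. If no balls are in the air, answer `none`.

Answer: ball3:lands@5:R ball2:lands@6:L

Derivation:
Beat 0 (L): throw ball1 h=3 -> lands@3:R; in-air after throw: [b1@3:R]
Beat 1 (R): throw ball2 h=5 -> lands@6:L; in-air after throw: [b1@3:R b2@6:L]
Beat 2 (L): throw ball3 h=3 -> lands@5:R; in-air after throw: [b1@3:R b3@5:R b2@6:L]
Beat 3 (R): throw ball1 h=4 -> lands@7:R; in-air after throw: [b3@5:R b2@6:L b1@7:R]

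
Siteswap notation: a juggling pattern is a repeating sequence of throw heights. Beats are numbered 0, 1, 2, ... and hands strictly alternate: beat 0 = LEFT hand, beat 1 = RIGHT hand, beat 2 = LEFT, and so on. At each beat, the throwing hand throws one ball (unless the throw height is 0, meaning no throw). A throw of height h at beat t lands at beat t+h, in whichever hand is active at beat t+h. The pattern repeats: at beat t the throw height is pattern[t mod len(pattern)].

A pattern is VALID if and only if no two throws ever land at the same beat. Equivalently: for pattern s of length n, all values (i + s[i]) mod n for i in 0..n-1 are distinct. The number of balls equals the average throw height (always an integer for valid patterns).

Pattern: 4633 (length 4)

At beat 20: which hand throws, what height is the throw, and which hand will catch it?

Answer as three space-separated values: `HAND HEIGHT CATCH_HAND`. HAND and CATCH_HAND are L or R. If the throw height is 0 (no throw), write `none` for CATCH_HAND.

Answer: L 4 L

Derivation:
Beat 20: 20 mod 2 = 0, so hand = L
Throw height = pattern[20 mod 4] = pattern[0] = 4
Lands at beat 20+4=24, 24 mod 2 = 0, so catch hand = L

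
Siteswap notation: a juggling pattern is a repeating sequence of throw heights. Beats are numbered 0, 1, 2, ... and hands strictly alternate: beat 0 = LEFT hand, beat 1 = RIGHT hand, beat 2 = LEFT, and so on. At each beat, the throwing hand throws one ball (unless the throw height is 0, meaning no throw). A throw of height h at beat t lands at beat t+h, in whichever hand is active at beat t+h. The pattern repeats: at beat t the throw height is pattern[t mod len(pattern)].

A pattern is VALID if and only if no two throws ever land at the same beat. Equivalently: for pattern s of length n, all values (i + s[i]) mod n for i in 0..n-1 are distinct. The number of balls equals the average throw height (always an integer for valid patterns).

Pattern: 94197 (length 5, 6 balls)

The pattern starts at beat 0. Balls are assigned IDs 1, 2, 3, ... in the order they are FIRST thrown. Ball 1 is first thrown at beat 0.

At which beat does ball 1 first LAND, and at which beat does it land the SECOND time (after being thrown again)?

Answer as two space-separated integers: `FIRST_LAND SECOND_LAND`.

Answer: 9 16

Derivation:
Beat 0 (L): throw ball1 h=9 -> lands@9:R; in-air after throw: [b1@9:R]
Beat 1 (R): throw ball2 h=4 -> lands@5:R; in-air after throw: [b2@5:R b1@9:R]
Beat 2 (L): throw ball3 h=1 -> lands@3:R; in-air after throw: [b3@3:R b2@5:R b1@9:R]
Beat 3 (R): throw ball3 h=9 -> lands@12:L; in-air after throw: [b2@5:R b1@9:R b3@12:L]
Beat 4 (L): throw ball4 h=7 -> lands@11:R; in-air after throw: [b2@5:R b1@9:R b4@11:R b3@12:L]
Beat 5 (R): throw ball2 h=9 -> lands@14:L; in-air after throw: [b1@9:R b4@11:R b3@12:L b2@14:L]
Beat 6 (L): throw ball5 h=4 -> lands@10:L; in-air after throw: [b1@9:R b5@10:L b4@11:R b3@12:L b2@14:L]
Beat 7 (R): throw ball6 h=1 -> lands@8:L; in-air after throw: [b6@8:L b1@9:R b5@10:L b4@11:R b3@12:L b2@14:L]
Beat 8 (L): throw ball6 h=9 -> lands@17:R; in-air after throw: [b1@9:R b5@10:L b4@11:R b3@12:L b2@14:L b6@17:R]
Beat 9 (R): throw ball1 h=7 -> lands@16:L; in-air after throw: [b5@10:L b4@11:R b3@12:L b2@14:L b1@16:L b6@17:R]
Beat 10 (L): throw ball5 h=9 -> lands@19:R; in-air after throw: [b4@11:R b3@12:L b2@14:L b1@16:L b6@17:R b5@19:R]
Beat 11 (R): throw ball4 h=4 -> lands@15:R; in-air after throw: [b3@12:L b2@14:L b4@15:R b1@16:L b6@17:R b5@19:R]
Beat 12 (L): throw ball3 h=1 -> lands@13:R; in-air after throw: [b3@13:R b2@14:L b4@15:R b1@16:L b6@17:R b5@19:R]
Ball 1: thrown@0 h=9 -> first land @9; rethrown@9 h=7 -> second land @16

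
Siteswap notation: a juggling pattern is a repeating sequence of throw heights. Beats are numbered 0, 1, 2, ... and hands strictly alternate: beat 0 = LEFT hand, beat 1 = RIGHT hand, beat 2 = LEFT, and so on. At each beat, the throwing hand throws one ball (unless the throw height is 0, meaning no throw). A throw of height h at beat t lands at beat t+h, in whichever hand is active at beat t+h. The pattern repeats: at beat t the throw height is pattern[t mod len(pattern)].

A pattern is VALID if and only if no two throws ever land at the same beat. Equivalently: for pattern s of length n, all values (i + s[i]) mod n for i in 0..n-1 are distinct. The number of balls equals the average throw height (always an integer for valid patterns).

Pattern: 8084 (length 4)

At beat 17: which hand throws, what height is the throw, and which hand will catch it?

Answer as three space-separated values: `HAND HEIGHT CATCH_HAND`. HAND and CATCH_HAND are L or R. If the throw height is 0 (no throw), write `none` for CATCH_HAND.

Beat 17: 17 mod 2 = 1, so hand = R
Throw height = pattern[17 mod 4] = pattern[1] = 0

Answer: R 0 none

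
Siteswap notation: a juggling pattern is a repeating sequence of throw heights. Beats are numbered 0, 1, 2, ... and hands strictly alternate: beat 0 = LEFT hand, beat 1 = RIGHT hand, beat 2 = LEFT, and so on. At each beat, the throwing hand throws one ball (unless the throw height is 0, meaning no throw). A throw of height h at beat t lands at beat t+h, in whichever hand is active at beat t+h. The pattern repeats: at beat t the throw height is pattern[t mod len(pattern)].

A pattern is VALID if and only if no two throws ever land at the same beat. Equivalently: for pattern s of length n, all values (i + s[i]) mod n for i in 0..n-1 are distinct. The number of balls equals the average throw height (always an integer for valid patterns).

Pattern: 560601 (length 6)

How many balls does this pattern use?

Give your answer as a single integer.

Pattern = [5, 6, 0, 6, 0, 1], length n = 6
  position 0: throw height = 5, running sum = 5
  position 1: throw height = 6, running sum = 11
  position 2: throw height = 0, running sum = 11
  position 3: throw height = 6, running sum = 17
  position 4: throw height = 0, running sum = 17
  position 5: throw height = 1, running sum = 18
Total sum = 18; balls = sum / n = 18 / 6 = 3

Answer: 3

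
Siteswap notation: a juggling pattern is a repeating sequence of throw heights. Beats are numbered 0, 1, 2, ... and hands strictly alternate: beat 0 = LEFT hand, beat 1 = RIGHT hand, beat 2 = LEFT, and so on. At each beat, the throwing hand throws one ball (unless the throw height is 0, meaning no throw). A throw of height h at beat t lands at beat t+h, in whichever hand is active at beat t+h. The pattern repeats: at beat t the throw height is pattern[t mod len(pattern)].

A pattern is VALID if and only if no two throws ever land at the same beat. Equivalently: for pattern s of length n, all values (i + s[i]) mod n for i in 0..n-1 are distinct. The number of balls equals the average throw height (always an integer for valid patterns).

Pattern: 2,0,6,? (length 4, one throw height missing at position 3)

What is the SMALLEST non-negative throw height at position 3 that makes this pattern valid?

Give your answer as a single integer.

Answer: 0

Derivation:
i=0: (0 + 2) mod 4 = 2
i=1: (1 + 0) mod 4 = 1
i=2: (2 + 6) mod 4 = 0
i=3: s[i]=? (unknown)
Known residues: [0, 1, 2]; need a permutation of 0..3, so missing residue r = 3
Need (3 + s) mod 4 = 3; smallest s = (3 - 3) mod 4 = 0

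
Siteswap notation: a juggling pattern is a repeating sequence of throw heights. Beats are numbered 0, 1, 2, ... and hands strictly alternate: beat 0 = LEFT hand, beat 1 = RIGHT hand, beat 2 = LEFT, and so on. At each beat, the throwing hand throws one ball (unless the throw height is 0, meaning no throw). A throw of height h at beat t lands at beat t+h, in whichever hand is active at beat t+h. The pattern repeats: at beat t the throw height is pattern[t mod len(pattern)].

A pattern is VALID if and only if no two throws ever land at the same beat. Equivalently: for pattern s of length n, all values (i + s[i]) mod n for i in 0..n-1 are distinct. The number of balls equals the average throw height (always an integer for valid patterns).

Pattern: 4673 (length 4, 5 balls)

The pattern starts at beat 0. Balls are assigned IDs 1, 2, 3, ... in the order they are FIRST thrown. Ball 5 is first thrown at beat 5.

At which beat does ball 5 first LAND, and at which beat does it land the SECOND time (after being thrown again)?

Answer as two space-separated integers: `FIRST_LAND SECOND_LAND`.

Beat 0 (L): throw ball1 h=4 -> lands@4:L; in-air after throw: [b1@4:L]
Beat 1 (R): throw ball2 h=6 -> lands@7:R; in-air after throw: [b1@4:L b2@7:R]
Beat 2 (L): throw ball3 h=7 -> lands@9:R; in-air after throw: [b1@4:L b2@7:R b3@9:R]
Beat 3 (R): throw ball4 h=3 -> lands@6:L; in-air after throw: [b1@4:L b4@6:L b2@7:R b3@9:R]
Beat 4 (L): throw ball1 h=4 -> lands@8:L; in-air after throw: [b4@6:L b2@7:R b1@8:L b3@9:R]
Beat 5 (R): throw ball5 h=6 -> lands@11:R; in-air after throw: [b4@6:L b2@7:R b1@8:L b3@9:R b5@11:R]
Beat 6 (L): throw ball4 h=7 -> lands@13:R; in-air after throw: [b2@7:R b1@8:L b3@9:R b5@11:R b4@13:R]
Beat 7 (R): throw ball2 h=3 -> lands@10:L; in-air after throw: [b1@8:L b3@9:R b2@10:L b5@11:R b4@13:R]
Beat 8 (L): throw ball1 h=4 -> lands@12:L; in-air after throw: [b3@9:R b2@10:L b5@11:R b1@12:L b4@13:R]
Beat 9 (R): throw ball3 h=6 -> lands@15:R; in-air after throw: [b2@10:L b5@11:R b1@12:L b4@13:R b3@15:R]
Beat 10 (L): throw ball2 h=7 -> lands@17:R; in-air after throw: [b5@11:R b1@12:L b4@13:R b3@15:R b2@17:R]
Beat 11 (R): throw ball5 h=3 -> lands@14:L; in-air after throw: [b1@12:L b4@13:R b5@14:L b3@15:R b2@17:R]
Beat 12 (L): throw ball1 h=4 -> lands@16:L; in-air after throw: [b4@13:R b5@14:L b3@15:R b1@16:L b2@17:R]
Beat 13 (R): throw ball4 h=6 -> lands@19:R; in-air after throw: [b5@14:L b3@15:R b1@16:L b2@17:R b4@19:R]
Beat 14 (L): throw ball5 h=7 -> lands@21:R; in-air after throw: [b3@15:R b1@16:L b2@17:R b4@19:R b5@21:R]
Ball 5: thrown@5 h=6 -> first land @11; rethrown@11 h=3 -> second land @14

Answer: 11 14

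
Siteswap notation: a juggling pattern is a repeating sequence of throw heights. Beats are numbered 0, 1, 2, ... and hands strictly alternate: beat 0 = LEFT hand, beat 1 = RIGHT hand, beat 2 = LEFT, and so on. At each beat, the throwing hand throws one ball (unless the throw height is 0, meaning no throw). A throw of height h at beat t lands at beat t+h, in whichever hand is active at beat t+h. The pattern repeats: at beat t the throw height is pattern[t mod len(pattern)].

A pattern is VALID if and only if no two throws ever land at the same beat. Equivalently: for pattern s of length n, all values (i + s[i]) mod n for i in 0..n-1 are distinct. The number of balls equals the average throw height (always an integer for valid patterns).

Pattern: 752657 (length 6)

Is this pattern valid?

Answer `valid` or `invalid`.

i=0: (i + s[i]) mod n = (0 + 7) mod 6 = 1
i=1: (i + s[i]) mod n = (1 + 5) mod 6 = 0
i=2: (i + s[i]) mod n = (2 + 2) mod 6 = 4
i=3: (i + s[i]) mod n = (3 + 6) mod 6 = 3
i=4: (i + s[i]) mod n = (4 + 5) mod 6 = 3
i=5: (i + s[i]) mod n = (5 + 7) mod 6 = 0
Residues: [1, 0, 4, 3, 3, 0], distinct: False

Answer: invalid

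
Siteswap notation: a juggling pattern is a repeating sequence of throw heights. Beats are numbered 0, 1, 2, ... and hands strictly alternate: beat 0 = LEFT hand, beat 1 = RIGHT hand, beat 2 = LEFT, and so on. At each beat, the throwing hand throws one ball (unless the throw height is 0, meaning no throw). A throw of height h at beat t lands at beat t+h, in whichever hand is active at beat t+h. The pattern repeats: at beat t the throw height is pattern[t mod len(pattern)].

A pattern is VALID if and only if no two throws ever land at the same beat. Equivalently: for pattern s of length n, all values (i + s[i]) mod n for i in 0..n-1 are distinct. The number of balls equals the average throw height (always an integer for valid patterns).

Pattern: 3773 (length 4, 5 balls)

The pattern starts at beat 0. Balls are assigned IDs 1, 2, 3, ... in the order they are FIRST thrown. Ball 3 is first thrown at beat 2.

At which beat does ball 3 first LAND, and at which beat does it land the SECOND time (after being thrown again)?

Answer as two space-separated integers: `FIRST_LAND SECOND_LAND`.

Answer: 9 16

Derivation:
Beat 0 (L): throw ball1 h=3 -> lands@3:R; in-air after throw: [b1@3:R]
Beat 1 (R): throw ball2 h=7 -> lands@8:L; in-air after throw: [b1@3:R b2@8:L]
Beat 2 (L): throw ball3 h=7 -> lands@9:R; in-air after throw: [b1@3:R b2@8:L b3@9:R]
Beat 3 (R): throw ball1 h=3 -> lands@6:L; in-air after throw: [b1@6:L b2@8:L b3@9:R]
Beat 4 (L): throw ball4 h=3 -> lands@7:R; in-air after throw: [b1@6:L b4@7:R b2@8:L b3@9:R]
Beat 5 (R): throw ball5 h=7 -> lands@12:L; in-air after throw: [b1@6:L b4@7:R b2@8:L b3@9:R b5@12:L]
Beat 6 (L): throw ball1 h=7 -> lands@13:R; in-air after throw: [b4@7:R b2@8:L b3@9:R b5@12:L b1@13:R]
Beat 7 (R): throw ball4 h=3 -> lands@10:L; in-air after throw: [b2@8:L b3@9:R b4@10:L b5@12:L b1@13:R]
Beat 8 (L): throw ball2 h=3 -> lands@11:R; in-air after throw: [b3@9:R b4@10:L b2@11:R b5@12:L b1@13:R]
Beat 9 (R): throw ball3 h=7 -> lands@16:L; in-air after throw: [b4@10:L b2@11:R b5@12:L b1@13:R b3@16:L]
Beat 10 (L): throw ball4 h=7 -> lands@17:R; in-air after throw: [b2@11:R b5@12:L b1@13:R b3@16:L b4@17:R]
Beat 11 (R): throw ball2 h=3 -> lands@14:L; in-air after throw: [b5@12:L b1@13:R b2@14:L b3@16:L b4@17:R]
Beat 12 (L): throw ball5 h=3 -> lands@15:R; in-air after throw: [b1@13:R b2@14:L b5@15:R b3@16:L b4@17:R]
Beat 13 (R): throw ball1 h=7 -> lands@20:L; in-air after throw: [b2@14:L b5@15:R b3@16:L b4@17:R b1@20:L]
Beat 14 (L): throw ball2 h=7 -> lands@21:R; in-air after throw: [b5@15:R b3@16:L b4@17:R b1@20:L b2@21:R]
Beat 15 (R): throw ball5 h=3 -> lands@18:L; in-air after throw: [b3@16:L b4@17:R b5@18:L b1@20:L b2@21:R]
Beat 16 (L): throw ball3 h=3 -> lands@19:R; in-air after throw: [b4@17:R b5@18:L b3@19:R b1@20:L b2@21:R]
Ball 3: thrown@2 h=7 -> first land @9; rethrown@9 h=7 -> second land @16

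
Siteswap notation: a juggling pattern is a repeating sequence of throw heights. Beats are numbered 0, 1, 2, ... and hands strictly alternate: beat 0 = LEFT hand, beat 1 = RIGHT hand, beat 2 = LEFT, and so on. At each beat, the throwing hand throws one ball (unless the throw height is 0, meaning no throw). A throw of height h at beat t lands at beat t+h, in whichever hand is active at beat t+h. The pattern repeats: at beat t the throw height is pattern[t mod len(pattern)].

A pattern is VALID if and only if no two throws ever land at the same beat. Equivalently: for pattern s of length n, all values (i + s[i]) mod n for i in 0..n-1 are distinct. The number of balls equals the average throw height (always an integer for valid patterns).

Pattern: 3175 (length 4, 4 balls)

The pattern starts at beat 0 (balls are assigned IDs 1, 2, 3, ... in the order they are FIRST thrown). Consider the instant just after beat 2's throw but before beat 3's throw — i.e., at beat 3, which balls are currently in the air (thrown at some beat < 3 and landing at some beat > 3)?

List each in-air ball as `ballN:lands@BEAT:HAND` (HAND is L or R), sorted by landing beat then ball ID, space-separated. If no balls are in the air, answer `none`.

Beat 0 (L): throw ball1 h=3 -> lands@3:R; in-air after throw: [b1@3:R]
Beat 1 (R): throw ball2 h=1 -> lands@2:L; in-air after throw: [b2@2:L b1@3:R]
Beat 2 (L): throw ball2 h=7 -> lands@9:R; in-air after throw: [b1@3:R b2@9:R]
Beat 3 (R): throw ball1 h=5 -> lands@8:L; in-air after throw: [b1@8:L b2@9:R]

Answer: ball2:lands@9:R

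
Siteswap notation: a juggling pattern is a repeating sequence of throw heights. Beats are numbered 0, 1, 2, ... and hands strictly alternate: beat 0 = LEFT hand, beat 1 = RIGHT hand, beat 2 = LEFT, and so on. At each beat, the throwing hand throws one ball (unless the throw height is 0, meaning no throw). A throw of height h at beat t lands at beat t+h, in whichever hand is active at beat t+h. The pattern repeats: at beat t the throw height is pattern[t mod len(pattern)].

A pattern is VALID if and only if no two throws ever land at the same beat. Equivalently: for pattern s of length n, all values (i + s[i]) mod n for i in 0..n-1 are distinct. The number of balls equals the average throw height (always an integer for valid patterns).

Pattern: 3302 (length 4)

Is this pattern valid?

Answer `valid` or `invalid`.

i=0: (i + s[i]) mod n = (0 + 3) mod 4 = 3
i=1: (i + s[i]) mod n = (1 + 3) mod 4 = 0
i=2: (i + s[i]) mod n = (2 + 0) mod 4 = 2
i=3: (i + s[i]) mod n = (3 + 2) mod 4 = 1
Residues: [3, 0, 2, 1], distinct: True

Answer: valid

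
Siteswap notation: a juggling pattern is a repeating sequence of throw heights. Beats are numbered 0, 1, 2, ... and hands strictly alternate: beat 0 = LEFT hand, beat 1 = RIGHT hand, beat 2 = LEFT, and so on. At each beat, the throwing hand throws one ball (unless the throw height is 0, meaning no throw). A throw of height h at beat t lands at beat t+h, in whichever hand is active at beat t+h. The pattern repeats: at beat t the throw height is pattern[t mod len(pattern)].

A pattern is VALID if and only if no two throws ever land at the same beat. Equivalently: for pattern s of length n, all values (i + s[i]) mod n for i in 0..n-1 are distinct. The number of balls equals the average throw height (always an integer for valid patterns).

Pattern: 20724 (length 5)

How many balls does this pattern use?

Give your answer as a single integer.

Answer: 3

Derivation:
Pattern = [2, 0, 7, 2, 4], length n = 5
  position 0: throw height = 2, running sum = 2
  position 1: throw height = 0, running sum = 2
  position 2: throw height = 7, running sum = 9
  position 3: throw height = 2, running sum = 11
  position 4: throw height = 4, running sum = 15
Total sum = 15; balls = sum / n = 15 / 5 = 3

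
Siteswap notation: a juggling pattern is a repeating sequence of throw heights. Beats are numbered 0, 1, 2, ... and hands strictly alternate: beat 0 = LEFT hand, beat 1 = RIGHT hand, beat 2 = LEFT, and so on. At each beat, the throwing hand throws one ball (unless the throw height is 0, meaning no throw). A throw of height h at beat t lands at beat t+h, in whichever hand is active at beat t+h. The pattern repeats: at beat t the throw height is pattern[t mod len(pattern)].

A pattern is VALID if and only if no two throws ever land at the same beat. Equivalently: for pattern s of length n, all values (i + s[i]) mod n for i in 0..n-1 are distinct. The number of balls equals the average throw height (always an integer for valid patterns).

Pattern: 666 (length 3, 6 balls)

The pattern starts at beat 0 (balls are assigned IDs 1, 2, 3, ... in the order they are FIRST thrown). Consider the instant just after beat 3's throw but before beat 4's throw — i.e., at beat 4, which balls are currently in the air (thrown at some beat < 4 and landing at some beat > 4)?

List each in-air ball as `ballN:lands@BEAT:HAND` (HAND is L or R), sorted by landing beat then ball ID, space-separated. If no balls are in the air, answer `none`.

Beat 0 (L): throw ball1 h=6 -> lands@6:L; in-air after throw: [b1@6:L]
Beat 1 (R): throw ball2 h=6 -> lands@7:R; in-air after throw: [b1@6:L b2@7:R]
Beat 2 (L): throw ball3 h=6 -> lands@8:L; in-air after throw: [b1@6:L b2@7:R b3@8:L]
Beat 3 (R): throw ball4 h=6 -> lands@9:R; in-air after throw: [b1@6:L b2@7:R b3@8:L b4@9:R]
Beat 4 (L): throw ball5 h=6 -> lands@10:L; in-air after throw: [b1@6:L b2@7:R b3@8:L b4@9:R b5@10:L]

Answer: ball1:lands@6:L ball2:lands@7:R ball3:lands@8:L ball4:lands@9:R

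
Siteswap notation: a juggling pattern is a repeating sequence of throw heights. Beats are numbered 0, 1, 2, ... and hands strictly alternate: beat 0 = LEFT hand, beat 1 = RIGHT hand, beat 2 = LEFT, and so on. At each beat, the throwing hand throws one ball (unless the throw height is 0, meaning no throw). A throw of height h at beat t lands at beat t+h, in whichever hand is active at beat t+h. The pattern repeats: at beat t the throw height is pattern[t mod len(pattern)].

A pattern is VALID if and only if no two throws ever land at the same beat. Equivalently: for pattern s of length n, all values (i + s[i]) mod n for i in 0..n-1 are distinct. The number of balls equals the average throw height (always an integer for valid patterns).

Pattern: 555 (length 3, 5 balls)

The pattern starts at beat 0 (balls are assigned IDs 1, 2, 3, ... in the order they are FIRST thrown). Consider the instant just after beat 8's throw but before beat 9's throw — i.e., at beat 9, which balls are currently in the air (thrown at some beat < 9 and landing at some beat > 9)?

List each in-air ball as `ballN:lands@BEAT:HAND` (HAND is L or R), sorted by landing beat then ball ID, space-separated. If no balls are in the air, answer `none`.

Beat 0 (L): throw ball1 h=5 -> lands@5:R; in-air after throw: [b1@5:R]
Beat 1 (R): throw ball2 h=5 -> lands@6:L; in-air after throw: [b1@5:R b2@6:L]
Beat 2 (L): throw ball3 h=5 -> lands@7:R; in-air after throw: [b1@5:R b2@6:L b3@7:R]
Beat 3 (R): throw ball4 h=5 -> lands@8:L; in-air after throw: [b1@5:R b2@6:L b3@7:R b4@8:L]
Beat 4 (L): throw ball5 h=5 -> lands@9:R; in-air after throw: [b1@5:R b2@6:L b3@7:R b4@8:L b5@9:R]
Beat 5 (R): throw ball1 h=5 -> lands@10:L; in-air after throw: [b2@6:L b3@7:R b4@8:L b5@9:R b1@10:L]
Beat 6 (L): throw ball2 h=5 -> lands@11:R; in-air after throw: [b3@7:R b4@8:L b5@9:R b1@10:L b2@11:R]
Beat 7 (R): throw ball3 h=5 -> lands@12:L; in-air after throw: [b4@8:L b5@9:R b1@10:L b2@11:R b3@12:L]
Beat 8 (L): throw ball4 h=5 -> lands@13:R; in-air after throw: [b5@9:R b1@10:L b2@11:R b3@12:L b4@13:R]
Beat 9 (R): throw ball5 h=5 -> lands@14:L; in-air after throw: [b1@10:L b2@11:R b3@12:L b4@13:R b5@14:L]

Answer: ball1:lands@10:L ball2:lands@11:R ball3:lands@12:L ball4:lands@13:R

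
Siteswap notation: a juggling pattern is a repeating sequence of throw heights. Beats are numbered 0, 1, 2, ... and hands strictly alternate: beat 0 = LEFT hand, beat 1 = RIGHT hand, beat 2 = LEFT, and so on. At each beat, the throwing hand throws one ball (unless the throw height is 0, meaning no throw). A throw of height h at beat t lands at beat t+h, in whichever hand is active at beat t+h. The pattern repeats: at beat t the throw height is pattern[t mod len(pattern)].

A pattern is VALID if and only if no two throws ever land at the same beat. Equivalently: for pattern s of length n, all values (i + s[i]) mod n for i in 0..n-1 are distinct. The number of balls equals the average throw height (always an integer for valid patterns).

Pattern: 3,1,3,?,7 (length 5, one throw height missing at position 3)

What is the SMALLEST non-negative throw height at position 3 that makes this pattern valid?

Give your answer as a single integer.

Answer: 1

Derivation:
i=0: (0 + 3) mod 5 = 3
i=1: (1 + 1) mod 5 = 2
i=2: (2 + 3) mod 5 = 0
i=3: s[i]=? (unknown)
i=4: (4 + 7) mod 5 = 1
Known residues: [0, 1, 2, 3]; need a permutation of 0..4, so missing residue r = 4
Need (3 + s) mod 5 = 4; smallest s = (4 - 3) mod 5 = 1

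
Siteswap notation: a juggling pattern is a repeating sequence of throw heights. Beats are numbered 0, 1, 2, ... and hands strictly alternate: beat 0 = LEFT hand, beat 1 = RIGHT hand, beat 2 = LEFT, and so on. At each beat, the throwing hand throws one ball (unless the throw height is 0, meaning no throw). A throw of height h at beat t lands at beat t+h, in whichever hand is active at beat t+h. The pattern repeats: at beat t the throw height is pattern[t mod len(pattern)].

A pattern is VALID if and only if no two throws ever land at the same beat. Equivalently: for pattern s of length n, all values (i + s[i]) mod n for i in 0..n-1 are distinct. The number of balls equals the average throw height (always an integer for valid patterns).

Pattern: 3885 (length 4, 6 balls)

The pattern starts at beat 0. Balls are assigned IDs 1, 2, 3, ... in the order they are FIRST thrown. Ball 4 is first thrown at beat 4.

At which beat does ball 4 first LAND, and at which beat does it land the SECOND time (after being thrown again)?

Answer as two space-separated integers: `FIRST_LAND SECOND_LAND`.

Answer: 7 12

Derivation:
Beat 0 (L): throw ball1 h=3 -> lands@3:R; in-air after throw: [b1@3:R]
Beat 1 (R): throw ball2 h=8 -> lands@9:R; in-air after throw: [b1@3:R b2@9:R]
Beat 2 (L): throw ball3 h=8 -> lands@10:L; in-air after throw: [b1@3:R b2@9:R b3@10:L]
Beat 3 (R): throw ball1 h=5 -> lands@8:L; in-air after throw: [b1@8:L b2@9:R b3@10:L]
Beat 4 (L): throw ball4 h=3 -> lands@7:R; in-air after throw: [b4@7:R b1@8:L b2@9:R b3@10:L]
Beat 5 (R): throw ball5 h=8 -> lands@13:R; in-air after throw: [b4@7:R b1@8:L b2@9:R b3@10:L b5@13:R]
Beat 6 (L): throw ball6 h=8 -> lands@14:L; in-air after throw: [b4@7:R b1@8:L b2@9:R b3@10:L b5@13:R b6@14:L]
Beat 7 (R): throw ball4 h=5 -> lands@12:L; in-air after throw: [b1@8:L b2@9:R b3@10:L b4@12:L b5@13:R b6@14:L]
Beat 8 (L): throw ball1 h=3 -> lands@11:R; in-air after throw: [b2@9:R b3@10:L b1@11:R b4@12:L b5@13:R b6@14:L]
Beat 9 (R): throw ball2 h=8 -> lands@17:R; in-air after throw: [b3@10:L b1@11:R b4@12:L b5@13:R b6@14:L b2@17:R]
Beat 10 (L): throw ball3 h=8 -> lands@18:L; in-air after throw: [b1@11:R b4@12:L b5@13:R b6@14:L b2@17:R b3@18:L]
Beat 11 (R): throw ball1 h=5 -> lands@16:L; in-air after throw: [b4@12:L b5@13:R b6@14:L b1@16:L b2@17:R b3@18:L]
Beat 12 (L): throw ball4 h=3 -> lands@15:R; in-air after throw: [b5@13:R b6@14:L b4@15:R b1@16:L b2@17:R b3@18:L]
Ball 4: thrown@4 h=3 -> first land @7; rethrown@7 h=5 -> second land @12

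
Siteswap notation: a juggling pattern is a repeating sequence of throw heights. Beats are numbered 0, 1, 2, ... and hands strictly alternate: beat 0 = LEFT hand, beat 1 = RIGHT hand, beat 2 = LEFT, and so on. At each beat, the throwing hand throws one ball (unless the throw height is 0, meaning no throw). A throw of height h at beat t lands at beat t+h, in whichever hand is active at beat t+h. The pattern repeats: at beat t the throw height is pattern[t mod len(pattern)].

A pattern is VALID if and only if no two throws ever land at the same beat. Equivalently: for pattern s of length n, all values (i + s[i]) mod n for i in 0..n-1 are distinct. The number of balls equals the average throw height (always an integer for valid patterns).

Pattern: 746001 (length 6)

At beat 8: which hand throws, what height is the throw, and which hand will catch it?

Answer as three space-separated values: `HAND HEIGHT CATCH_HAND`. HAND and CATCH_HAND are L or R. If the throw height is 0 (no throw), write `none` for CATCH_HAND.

Answer: L 6 L

Derivation:
Beat 8: 8 mod 2 = 0, so hand = L
Throw height = pattern[8 mod 6] = pattern[2] = 6
Lands at beat 8+6=14, 14 mod 2 = 0, so catch hand = L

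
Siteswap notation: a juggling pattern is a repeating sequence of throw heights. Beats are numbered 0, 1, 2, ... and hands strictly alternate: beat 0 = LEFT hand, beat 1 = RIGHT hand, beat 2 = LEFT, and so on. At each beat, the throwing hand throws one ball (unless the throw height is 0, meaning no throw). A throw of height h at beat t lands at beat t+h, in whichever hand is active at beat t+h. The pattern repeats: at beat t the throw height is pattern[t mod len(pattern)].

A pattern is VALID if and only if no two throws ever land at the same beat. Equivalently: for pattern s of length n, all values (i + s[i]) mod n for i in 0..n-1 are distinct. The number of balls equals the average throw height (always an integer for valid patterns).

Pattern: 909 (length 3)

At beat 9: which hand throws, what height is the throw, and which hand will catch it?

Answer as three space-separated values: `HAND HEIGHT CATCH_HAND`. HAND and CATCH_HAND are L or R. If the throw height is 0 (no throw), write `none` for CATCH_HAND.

Answer: R 9 L

Derivation:
Beat 9: 9 mod 2 = 1, so hand = R
Throw height = pattern[9 mod 3] = pattern[0] = 9
Lands at beat 9+9=18, 18 mod 2 = 0, so catch hand = L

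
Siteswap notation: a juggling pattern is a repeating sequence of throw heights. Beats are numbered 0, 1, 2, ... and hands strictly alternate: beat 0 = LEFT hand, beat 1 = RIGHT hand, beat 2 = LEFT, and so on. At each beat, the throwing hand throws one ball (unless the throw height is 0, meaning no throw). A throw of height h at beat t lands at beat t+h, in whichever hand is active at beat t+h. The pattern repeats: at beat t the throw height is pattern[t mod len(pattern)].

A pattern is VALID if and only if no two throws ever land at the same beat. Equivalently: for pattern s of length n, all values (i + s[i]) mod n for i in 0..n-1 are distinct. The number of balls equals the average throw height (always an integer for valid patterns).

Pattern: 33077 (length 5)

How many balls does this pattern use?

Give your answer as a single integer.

Answer: 4

Derivation:
Pattern = [3, 3, 0, 7, 7], length n = 5
  position 0: throw height = 3, running sum = 3
  position 1: throw height = 3, running sum = 6
  position 2: throw height = 0, running sum = 6
  position 3: throw height = 7, running sum = 13
  position 4: throw height = 7, running sum = 20
Total sum = 20; balls = sum / n = 20 / 5 = 4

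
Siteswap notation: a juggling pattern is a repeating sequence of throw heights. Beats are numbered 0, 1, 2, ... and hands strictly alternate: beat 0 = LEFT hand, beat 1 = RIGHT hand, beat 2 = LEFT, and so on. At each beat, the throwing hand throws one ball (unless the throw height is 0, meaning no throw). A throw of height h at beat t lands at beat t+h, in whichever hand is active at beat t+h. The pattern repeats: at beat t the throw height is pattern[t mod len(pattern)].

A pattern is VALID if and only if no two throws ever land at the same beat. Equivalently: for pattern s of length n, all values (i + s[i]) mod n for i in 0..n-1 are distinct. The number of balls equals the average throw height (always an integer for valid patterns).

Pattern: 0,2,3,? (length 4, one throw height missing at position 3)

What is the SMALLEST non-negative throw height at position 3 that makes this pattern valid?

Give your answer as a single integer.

i=0: (0 + 0) mod 4 = 0
i=1: (1 + 2) mod 4 = 3
i=2: (2 + 3) mod 4 = 1
i=3: s[i]=? (unknown)
Known residues: [0, 1, 3]; need a permutation of 0..3, so missing residue r = 2
Need (3 + s) mod 4 = 2; smallest s = (2 - 3) mod 4 = 3

Answer: 3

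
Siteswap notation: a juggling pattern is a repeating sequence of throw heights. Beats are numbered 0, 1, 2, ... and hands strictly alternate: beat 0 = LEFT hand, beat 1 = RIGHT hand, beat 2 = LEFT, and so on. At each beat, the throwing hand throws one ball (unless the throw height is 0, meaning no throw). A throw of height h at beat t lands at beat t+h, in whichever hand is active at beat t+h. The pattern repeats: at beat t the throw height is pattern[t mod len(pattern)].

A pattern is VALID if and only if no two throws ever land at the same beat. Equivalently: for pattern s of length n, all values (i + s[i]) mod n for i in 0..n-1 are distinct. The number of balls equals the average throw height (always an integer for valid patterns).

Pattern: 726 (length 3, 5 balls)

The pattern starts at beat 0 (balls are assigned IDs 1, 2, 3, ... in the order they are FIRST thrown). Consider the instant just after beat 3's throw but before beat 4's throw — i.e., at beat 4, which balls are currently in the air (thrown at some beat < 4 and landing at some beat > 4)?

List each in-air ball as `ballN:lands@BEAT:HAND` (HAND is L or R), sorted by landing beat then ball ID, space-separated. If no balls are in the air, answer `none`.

Beat 0 (L): throw ball1 h=7 -> lands@7:R; in-air after throw: [b1@7:R]
Beat 1 (R): throw ball2 h=2 -> lands@3:R; in-air after throw: [b2@3:R b1@7:R]
Beat 2 (L): throw ball3 h=6 -> lands@8:L; in-air after throw: [b2@3:R b1@7:R b3@8:L]
Beat 3 (R): throw ball2 h=7 -> lands@10:L; in-air after throw: [b1@7:R b3@8:L b2@10:L]
Beat 4 (L): throw ball4 h=2 -> lands@6:L; in-air after throw: [b4@6:L b1@7:R b3@8:L b2@10:L]

Answer: ball1:lands@7:R ball3:lands@8:L ball2:lands@10:L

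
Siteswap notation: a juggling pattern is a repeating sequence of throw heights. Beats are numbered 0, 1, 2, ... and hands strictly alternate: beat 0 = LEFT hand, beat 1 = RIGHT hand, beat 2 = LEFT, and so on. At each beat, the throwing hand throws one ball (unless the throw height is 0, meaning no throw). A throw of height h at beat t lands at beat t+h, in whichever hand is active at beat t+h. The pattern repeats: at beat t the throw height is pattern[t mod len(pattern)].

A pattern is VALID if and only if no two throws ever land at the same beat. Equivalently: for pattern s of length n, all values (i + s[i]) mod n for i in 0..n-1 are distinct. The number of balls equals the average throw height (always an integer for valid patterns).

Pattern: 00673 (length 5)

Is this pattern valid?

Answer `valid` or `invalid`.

i=0: (i + s[i]) mod n = (0 + 0) mod 5 = 0
i=1: (i + s[i]) mod n = (1 + 0) mod 5 = 1
i=2: (i + s[i]) mod n = (2 + 6) mod 5 = 3
i=3: (i + s[i]) mod n = (3 + 7) mod 5 = 0
i=4: (i + s[i]) mod n = (4 + 3) mod 5 = 2
Residues: [0, 1, 3, 0, 2], distinct: False

Answer: invalid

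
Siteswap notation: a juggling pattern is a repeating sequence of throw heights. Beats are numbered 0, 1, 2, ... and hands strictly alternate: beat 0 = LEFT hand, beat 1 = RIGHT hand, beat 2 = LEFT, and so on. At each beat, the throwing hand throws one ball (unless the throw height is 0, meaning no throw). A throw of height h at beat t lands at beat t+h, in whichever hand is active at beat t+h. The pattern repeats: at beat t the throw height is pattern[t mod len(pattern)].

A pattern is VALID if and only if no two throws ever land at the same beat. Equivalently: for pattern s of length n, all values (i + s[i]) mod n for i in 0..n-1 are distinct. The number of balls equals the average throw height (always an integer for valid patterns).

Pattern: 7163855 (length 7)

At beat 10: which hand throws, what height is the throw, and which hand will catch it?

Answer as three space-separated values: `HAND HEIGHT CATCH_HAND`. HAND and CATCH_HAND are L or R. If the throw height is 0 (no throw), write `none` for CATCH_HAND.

Answer: L 3 R

Derivation:
Beat 10: 10 mod 2 = 0, so hand = L
Throw height = pattern[10 mod 7] = pattern[3] = 3
Lands at beat 10+3=13, 13 mod 2 = 1, so catch hand = R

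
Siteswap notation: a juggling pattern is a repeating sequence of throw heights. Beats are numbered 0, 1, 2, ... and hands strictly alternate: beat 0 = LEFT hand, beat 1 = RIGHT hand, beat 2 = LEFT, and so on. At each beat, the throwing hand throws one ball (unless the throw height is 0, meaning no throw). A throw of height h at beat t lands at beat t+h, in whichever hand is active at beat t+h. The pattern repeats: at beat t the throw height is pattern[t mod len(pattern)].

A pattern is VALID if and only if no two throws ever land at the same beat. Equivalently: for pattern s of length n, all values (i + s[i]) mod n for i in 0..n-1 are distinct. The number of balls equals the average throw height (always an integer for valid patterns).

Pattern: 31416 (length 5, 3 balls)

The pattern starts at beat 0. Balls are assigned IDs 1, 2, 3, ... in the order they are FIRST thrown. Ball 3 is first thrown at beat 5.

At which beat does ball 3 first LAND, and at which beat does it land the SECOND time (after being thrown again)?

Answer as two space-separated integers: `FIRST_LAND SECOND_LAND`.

Answer: 8 9

Derivation:
Beat 0 (L): throw ball1 h=3 -> lands@3:R; in-air after throw: [b1@3:R]
Beat 1 (R): throw ball2 h=1 -> lands@2:L; in-air after throw: [b2@2:L b1@3:R]
Beat 2 (L): throw ball2 h=4 -> lands@6:L; in-air after throw: [b1@3:R b2@6:L]
Beat 3 (R): throw ball1 h=1 -> lands@4:L; in-air after throw: [b1@4:L b2@6:L]
Beat 4 (L): throw ball1 h=6 -> lands@10:L; in-air after throw: [b2@6:L b1@10:L]
Beat 5 (R): throw ball3 h=3 -> lands@8:L; in-air after throw: [b2@6:L b3@8:L b1@10:L]
Beat 6 (L): throw ball2 h=1 -> lands@7:R; in-air after throw: [b2@7:R b3@8:L b1@10:L]
Beat 7 (R): throw ball2 h=4 -> lands@11:R; in-air after throw: [b3@8:L b1@10:L b2@11:R]
Beat 8 (L): throw ball3 h=1 -> lands@9:R; in-air after throw: [b3@9:R b1@10:L b2@11:R]
Beat 9 (R): throw ball3 h=6 -> lands@15:R; in-air after throw: [b1@10:L b2@11:R b3@15:R]
Ball 3: thrown@5 h=3 -> first land @8; rethrown@8 h=1 -> second land @9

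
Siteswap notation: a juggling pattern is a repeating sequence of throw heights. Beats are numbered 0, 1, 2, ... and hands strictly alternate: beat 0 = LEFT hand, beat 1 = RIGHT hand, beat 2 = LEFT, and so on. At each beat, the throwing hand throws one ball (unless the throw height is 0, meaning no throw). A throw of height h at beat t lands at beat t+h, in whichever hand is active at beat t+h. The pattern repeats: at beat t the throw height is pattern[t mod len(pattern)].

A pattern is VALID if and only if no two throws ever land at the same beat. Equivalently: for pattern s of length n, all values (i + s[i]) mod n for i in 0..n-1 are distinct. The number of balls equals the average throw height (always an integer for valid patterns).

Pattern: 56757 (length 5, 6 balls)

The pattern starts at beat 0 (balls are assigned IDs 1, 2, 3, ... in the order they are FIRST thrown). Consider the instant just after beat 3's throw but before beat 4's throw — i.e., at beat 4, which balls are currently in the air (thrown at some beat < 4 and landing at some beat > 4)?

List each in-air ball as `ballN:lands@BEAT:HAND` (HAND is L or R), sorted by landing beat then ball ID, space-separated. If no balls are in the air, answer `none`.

Answer: ball1:lands@5:R ball2:lands@7:R ball4:lands@8:L ball3:lands@9:R

Derivation:
Beat 0 (L): throw ball1 h=5 -> lands@5:R; in-air after throw: [b1@5:R]
Beat 1 (R): throw ball2 h=6 -> lands@7:R; in-air after throw: [b1@5:R b2@7:R]
Beat 2 (L): throw ball3 h=7 -> lands@9:R; in-air after throw: [b1@5:R b2@7:R b3@9:R]
Beat 3 (R): throw ball4 h=5 -> lands@8:L; in-air after throw: [b1@5:R b2@7:R b4@8:L b3@9:R]
Beat 4 (L): throw ball5 h=7 -> lands@11:R; in-air after throw: [b1@5:R b2@7:R b4@8:L b3@9:R b5@11:R]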